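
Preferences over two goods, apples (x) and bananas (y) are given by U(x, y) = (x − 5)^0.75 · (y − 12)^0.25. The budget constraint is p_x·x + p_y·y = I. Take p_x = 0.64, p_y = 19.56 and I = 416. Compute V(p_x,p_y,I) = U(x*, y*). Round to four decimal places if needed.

MRS = 3·(y−12)/(x−5). Tangency with p_x/p_y gives y−12 = (1/3)·(p_x/p_y)·(x−5).
Substituting into the budget: x* = 5 + 0.75·(I − 5·p_x − 12·p_y)/p_x, and y* = 12 + 0.25·(…)/p_y.
Discretionary income = 416 − 5·0.64 − 12·19.56 = 178.08; x* = 5 + 0.75·178.08/0.64 = 213.6875; y* = 12 + 0.25·178.08/19.56 = 14.2761.
Utility at the optimum: U(213.6875, 14.2761) = 67.4402.

V = 67.4402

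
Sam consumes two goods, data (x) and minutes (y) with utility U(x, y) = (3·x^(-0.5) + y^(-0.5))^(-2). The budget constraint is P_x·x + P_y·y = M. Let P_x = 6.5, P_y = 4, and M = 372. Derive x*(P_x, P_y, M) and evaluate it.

x* = 40.6204

Numerically y/x = 0.664489, so x* = 372/(6.5 + 4·0.664489) = 40.6204.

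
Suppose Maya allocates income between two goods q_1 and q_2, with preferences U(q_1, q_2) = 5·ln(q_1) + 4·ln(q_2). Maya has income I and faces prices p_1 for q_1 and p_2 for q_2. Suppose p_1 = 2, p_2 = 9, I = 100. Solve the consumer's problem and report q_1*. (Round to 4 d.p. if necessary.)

The MRS is (5/4)·q_2/q_1. Set MRS = p_1/p_2.
So 5·p_2·q_2 = 4·p_1·q_1; combined with the budget, a share 5/9 of income goes to q_1.
Demand: q_1*(p_1,p_2,I) = 5/9·I/p_1 and q_2* = 4/9·I/p_2.
At p_1=2, p_2=9, I=100: q_1* = 5/9·100/2 = 27.7778.

q_1* = 27.7778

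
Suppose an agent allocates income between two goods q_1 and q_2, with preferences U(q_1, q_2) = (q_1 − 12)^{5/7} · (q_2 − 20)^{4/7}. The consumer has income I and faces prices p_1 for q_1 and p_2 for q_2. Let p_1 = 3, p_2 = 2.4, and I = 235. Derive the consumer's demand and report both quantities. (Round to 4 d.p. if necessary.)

q_1* = 39.963, q_2* = 47.963

Let q_1' = q_1−12, q_2' = q_2−20. MRS = (5/4)·q_2'/q_1' = p_1/p_2.
Substituting into the budget: q_1* = 12 + 5/9·(I − 12·p_1 − 20·p_2)/p_1, and q_2* = 20 + 4/9·(…)/p_2.
Discretionary income = 235 − 12·3 − 20·2.4 = 151; q_1* = 12 + 5/9·151/3 = 39.963; q_2* = 20 + 4/9·151/2.4 = 47.963.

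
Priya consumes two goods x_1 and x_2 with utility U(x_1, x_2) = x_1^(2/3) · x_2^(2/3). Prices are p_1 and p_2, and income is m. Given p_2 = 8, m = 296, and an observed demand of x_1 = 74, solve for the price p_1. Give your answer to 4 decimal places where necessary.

The MRS is x_2/x_1. Set MRS = p_1/p_2.
Rearranging, p_2·x_2 = p_1·x_1. Substituting into the budget gives p_1·x_1·(1 + 1) = m.
Demand: x_1*(p_1,p_2,m) = 0.5·m/p_1 and x_2* = 0.5·m/p_2.
Set x_1* = 74 in the demand function and solve for p_1: p_1 = 2.

p_1 = 2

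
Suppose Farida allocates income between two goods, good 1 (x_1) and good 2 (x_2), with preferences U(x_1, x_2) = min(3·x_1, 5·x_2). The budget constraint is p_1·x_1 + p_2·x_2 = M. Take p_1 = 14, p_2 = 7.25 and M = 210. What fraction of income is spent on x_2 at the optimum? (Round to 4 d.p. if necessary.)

share on x_2 = 0.2371

Leontief preferences: the optimum is at the kink where x_1/5 = x_2/3, i.e. x_2 = (3/5)·x_1.
Budget: p_1·x_1 + p_2·(3/5)·x_1 = M, so (5·p_1 + 3·p_2)·x_1 = 5·M.
Demand: x_1*(p_1,p_2,M) = 5·M/(5·p_1 + 3·p_2), x_2* = 3·M/(5·p_1 + 3·p_2).
Here 5·14 + 3·7.25 = 91.75, giving x_1* = 11.4441 and x_2* = 6.8665.
Expenditure on x_2: 7.25·6.8665 = 49.782; share = 0.2371.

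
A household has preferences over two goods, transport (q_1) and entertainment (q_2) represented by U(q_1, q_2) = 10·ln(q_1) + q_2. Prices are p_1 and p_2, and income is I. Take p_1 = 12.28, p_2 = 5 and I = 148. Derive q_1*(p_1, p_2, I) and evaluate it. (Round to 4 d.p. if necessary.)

MU_q_1 = 10/q_1, MU_q_2 = 1. Tangency: 10/q_1 = p_1/p_2.
So q_1*(p_1,p_2) = 10·p_2/p_1, independent of income; and q_2* = (I − 10·p_2)/p_2.
At the given prices: q_1* = 10·5/12.28 = 4.0717.

q_1* = 4.0717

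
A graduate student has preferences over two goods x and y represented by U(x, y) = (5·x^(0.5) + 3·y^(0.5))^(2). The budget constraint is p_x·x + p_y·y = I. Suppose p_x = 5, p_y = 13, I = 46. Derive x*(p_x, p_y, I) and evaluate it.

Numerically y/x = 0.053254, so x* = 46/(5 + 13·0.053254) = 8.0811.

x* = 8.0811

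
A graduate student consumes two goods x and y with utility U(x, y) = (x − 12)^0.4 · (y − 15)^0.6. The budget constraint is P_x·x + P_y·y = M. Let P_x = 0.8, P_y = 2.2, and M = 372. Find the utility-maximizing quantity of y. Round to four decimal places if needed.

This is Cobb-Douglas in (x−12, y−15): tangency gives 0.4·P_y·(y−15) = 0.6·P_x·(x−12).
Substituting into the budget: x* = 12 + 0.4·(M − 12·P_x − 15·P_y)/P_x, and y* = 15 + 0.6·(…)/P_y.
Discretionary income = 372 − 12·0.8 − 15·2.2 = 329.4; y* = 15 + 0.6·329.4/2.2 = 104.8364.

y* = 104.8364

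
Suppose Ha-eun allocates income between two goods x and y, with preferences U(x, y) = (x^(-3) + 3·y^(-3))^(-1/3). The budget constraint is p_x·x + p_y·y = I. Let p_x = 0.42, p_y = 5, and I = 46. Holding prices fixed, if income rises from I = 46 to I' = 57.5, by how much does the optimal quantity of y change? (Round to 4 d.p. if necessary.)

Δy* = 2.0562

MU_x ∝ x^(-4), MU_y ∝ 3·y^(-4), so MRS = (1/3)·(y/x)^(4) = p_x/p_y.
Solve for the ratio: y/x = [3·p_x/p_y]^(0.25).
Substitute y = (y/x)·x into the budget: x* = I/(p_x + p_y·(y/x)).
Numerically y/x = 0.708517, so x* = 46/(0.42 + 5·0.708517) = 11.6086 and y* = 0.708517·11.6086 = 8.2249.
At I' = 57.5: y* = 10.2811. Change: 10.2811 − 8.2249 = 2.0562.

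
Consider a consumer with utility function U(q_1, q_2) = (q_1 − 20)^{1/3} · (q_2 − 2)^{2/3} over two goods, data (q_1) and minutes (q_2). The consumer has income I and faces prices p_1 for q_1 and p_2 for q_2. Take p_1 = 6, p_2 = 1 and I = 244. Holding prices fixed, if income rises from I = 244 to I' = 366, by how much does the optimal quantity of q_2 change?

Δq_2* = 81.3333

Substituting into the budget: q_1* = 20 + 1/3·(I − 20·p_1 − 2·p_2)/p_1, and q_2* = 2 + 2/3·(…)/p_2.
Discretionary income = 244 − 20·6 − 2·1 = 122; q_2* = 2 + 2/3·122/1 = 83.3333.
At I' = 366: q_2* = 164.6667. Change: 164.6667 − 83.3333 = 81.3333.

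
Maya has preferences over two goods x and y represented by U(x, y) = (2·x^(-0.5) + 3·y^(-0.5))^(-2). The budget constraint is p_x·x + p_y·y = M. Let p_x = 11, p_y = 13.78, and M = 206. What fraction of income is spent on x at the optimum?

From the CES first-order condition, (2/3)·(y/x)^(1.5) = p_x/p_y.
Solve for the ratio: y/x = [(3/2)·p_x/p_y]^(2/3).
With the ratio pinned down, the budget gives x* = M/(p_x + p_y·(y/x)) and y* = (y/x)·x*.
Numerically y/x = 1.127604, so x* = 206/(11 + 13.78·1.127604) = 7.7623 and y* = 1.127604·7.7623 = 8.7528.
Expenditure on x: 11·7.7623 = 85.3858; share = 0.4145.

share on x = 0.4145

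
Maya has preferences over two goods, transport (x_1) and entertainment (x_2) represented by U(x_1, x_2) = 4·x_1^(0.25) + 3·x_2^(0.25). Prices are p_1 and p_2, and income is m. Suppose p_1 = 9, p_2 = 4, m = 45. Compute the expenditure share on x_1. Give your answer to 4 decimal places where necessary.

share on x_1 = 0.5283

Substitute x_2 = (x_2/x_1)·x_1 into the budget: x_1* = m/(p_1 + p_2·(x_2/x_1)).
Numerically x_2/x_1 = 2.009054, so x_1* = 45/(9 + 4·2.009054) = 2.6414 and x_2* = 2.009054·2.6414 = 5.3068.
Expenditure on x_1: 9·2.6414 = 23.7729; share = 0.5283.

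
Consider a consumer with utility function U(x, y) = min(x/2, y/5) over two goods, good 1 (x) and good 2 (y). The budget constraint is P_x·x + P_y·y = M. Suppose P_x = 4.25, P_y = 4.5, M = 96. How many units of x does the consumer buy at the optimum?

x* = 6.1935

With perfect complements, no substitution: consume in ratio x:y = 2:5.
Budget: P_x·x + P_y·(5/2)·x = M, so (2·P_x + 5·P_y)·x = 2·M.
Demand: x*(P_x,P_y,M) = 2·M/(2·P_x + 5·P_y), y* = 5·M/(2·P_x + 5·P_y).
Here 2·4.25 + 5·4.5 = 31, giving x* = 6.1935.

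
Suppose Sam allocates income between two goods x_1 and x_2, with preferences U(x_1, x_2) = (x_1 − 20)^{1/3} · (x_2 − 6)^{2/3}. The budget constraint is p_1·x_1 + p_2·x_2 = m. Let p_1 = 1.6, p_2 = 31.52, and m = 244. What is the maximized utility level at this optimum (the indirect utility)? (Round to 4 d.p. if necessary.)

V = 1.0373

This is Cobb-Douglas in (x_1−20, x_2−6): tangency gives 1/3·p_2·(x_2−6) = 2/3·p_1·(x_1−20).
After buying the subsistence bundle (20, 6), a share 1/3 of the remaining income goes to x_1: x_1* = 20 + 1/3·(m − 20p_1 − 6p_2)/p_1.
Discretionary income = 244 − 20·1.6 − 6·31.52 = 22.88; x_1* = 20 + 1/3·22.88/1.6 = 24.7667; x_2* = 6 + 2/3·22.88/31.52 = 6.4839.
Utility at the optimum: U(24.7667, 6.4839) = 1.0373.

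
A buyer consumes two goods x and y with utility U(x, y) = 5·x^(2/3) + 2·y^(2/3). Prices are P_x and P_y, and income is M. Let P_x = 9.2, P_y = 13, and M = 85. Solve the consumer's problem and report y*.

MU_x ∝ 5·x^(-1/3), MU_y ∝ 2·y^(-1/3), so MRS = (5/2)·(y/x)^(1/3) = P_x/P_y.
Hence y/x = ((2/5)·P_x/P_y)^(1/(1/3)), i.e. raised to the 3 power.
Substitute y = (y/x)·x into the budget: x* = M/(P_x + P_y·(y/x)).
Numerically y/x = 0.022684, so x* = 85/(9.2 + 13·0.022684) = 8.9522 and y* = 0.022684·8.9522 = 0.2031.

y* = 0.2031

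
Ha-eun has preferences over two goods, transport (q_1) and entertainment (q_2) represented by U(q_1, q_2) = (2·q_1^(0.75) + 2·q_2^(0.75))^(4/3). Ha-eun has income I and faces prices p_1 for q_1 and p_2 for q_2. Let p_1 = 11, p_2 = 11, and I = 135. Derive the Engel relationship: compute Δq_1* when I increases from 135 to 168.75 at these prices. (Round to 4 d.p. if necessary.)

MRS = MU_q_1/MU_q_2 = (q_2/q_1)^(0.25). Set equal to p_1/p_2.
Hence q_2/q_1 = (p_1/p_2)^(1/(0.25)), i.e. raised to the 4 power.
With the ratio pinned down, the budget gives q_1* = I/(p_1 + p_2·(q_2/q_1)) and q_2* = (q_2/q_1)·q_1*.
Numerically q_2/q_1 = 1, so q_1* = 135/(11 + 11·1) = 6.1364.
At I' = 168.75: q_1* = 7.6705. Change: 7.6705 − 6.1364 = 1.5341.

Δq_1* = 1.5341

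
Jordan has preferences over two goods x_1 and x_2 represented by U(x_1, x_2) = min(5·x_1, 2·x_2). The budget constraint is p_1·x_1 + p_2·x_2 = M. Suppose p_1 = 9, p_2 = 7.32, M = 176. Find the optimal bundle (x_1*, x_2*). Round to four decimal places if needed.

Leontief preferences: the optimum is at the kink where x_1/2 = x_2/5, i.e. x_2 = (5/2)·x_1.
Budget: p_1·x_1 + p_2·(5/2)·x_1 = M, so (2·p_1 + 5·p_2)·x_1 = 2·M.
Demand: x_1*(p_1,p_2,M) = 2·M/(2·p_1 + 5·p_2), x_2* = 5·M/(2·p_1 + 5·p_2).
Here 2·9 + 5·7.32 = 54.6, giving x_1* = 6.4469 and x_2* = 16.1172.

x_1* = 6.4469, x_2* = 16.1172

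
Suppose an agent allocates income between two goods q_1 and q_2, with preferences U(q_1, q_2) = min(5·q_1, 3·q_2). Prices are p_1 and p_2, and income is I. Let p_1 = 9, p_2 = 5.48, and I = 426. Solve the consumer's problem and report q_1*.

Leontief preferences: the optimum is at the kink where q_1/3 = q_2/5, i.e. q_2 = (5/3)·q_1.
Budget: p_1·q_1 + p_2·(5/3)·q_1 = I, so (3·p_1 + 5·p_2)·q_1 = 3·I.
Demand: q_1*(p_1,p_2,I) = 3·I/(3·p_1 + 5·p_2), q_2* = 5·I/(3·p_1 + 5·p_2).
Here 3·9 + 5·5.48 = 54.4, giving q_1* = 23.4926.

q_1* = 23.4926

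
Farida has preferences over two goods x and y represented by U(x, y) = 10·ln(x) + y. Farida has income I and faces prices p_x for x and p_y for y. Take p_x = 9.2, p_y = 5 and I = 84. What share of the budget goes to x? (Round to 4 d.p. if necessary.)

share on x = 0.5952

Set MRS = p_x/p_y: (10/x)/1 = p_x/p_y.
So x*(p_x,p_y) = 10·p_y/p_x, independent of income; and y* = (I − 10·p_y)/p_y.
At the given prices: x* = 10·5/9.2 = 5.4348, and y* = 6.8.
Expenditure on x: 9.2·5.4348 = 50; share = 0.5952.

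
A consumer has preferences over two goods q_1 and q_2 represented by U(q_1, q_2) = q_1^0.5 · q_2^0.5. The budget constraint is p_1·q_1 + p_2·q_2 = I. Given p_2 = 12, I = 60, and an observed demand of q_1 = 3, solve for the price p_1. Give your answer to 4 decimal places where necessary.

Tangency: MRS = q_2/q_1 = p_1/p_2.
Rearranging, p_2·q_2 = p_1·q_1. Substituting into the budget gives p_1·q_1·(1 + 1) = I.
Demand: q_1*(p_1,p_2,I) = 0.5·I/p_1 and q_2* = 0.5·I/p_2.
Set q_1* = 3 in the demand function and solve for p_1: p_1 = 10.

p_1 = 10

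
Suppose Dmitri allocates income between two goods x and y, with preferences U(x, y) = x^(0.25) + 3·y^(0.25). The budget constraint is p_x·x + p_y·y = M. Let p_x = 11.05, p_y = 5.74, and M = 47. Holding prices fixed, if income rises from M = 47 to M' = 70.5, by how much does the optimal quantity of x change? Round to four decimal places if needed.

Δx* = 0.3332

MRS = MU_x/MU_y = (1/3)·(y/x)^(0.75). Set equal to p_x/p_y.
Hence y/x = (3·p_x/p_y)^(1/(0.75)), i.e. raised to the 4/3 power.
With the ratio pinned down, the budget gives x* = M/(p_x + p_y·(y/x)) and y* = (y/x)·x*.
Numerically y/x = 10.361648, so x* = 47/(11.05 + 5.74·10.361648) = 0.6664.
At M' = 70.5: x* = 0.9996. Change: 0.9996 − 0.6664 = 0.3332.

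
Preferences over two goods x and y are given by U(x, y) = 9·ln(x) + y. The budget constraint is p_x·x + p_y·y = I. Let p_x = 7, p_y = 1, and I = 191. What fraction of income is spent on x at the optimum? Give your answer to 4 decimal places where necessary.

MU_x = 9/x, MU_y = 1. Tangency: 9/x = p_x/p_y.
So x*(p_x,p_y) = 9·p_y/p_x, independent of income; and y* = (I − 9·p_y)/p_y.
At the given prices: x* = 9·1/7 = 1.2857, and y* = 182.
Expenditure on x: 7·1.2857 = 9; share = 0.0471.

share on x = 0.0471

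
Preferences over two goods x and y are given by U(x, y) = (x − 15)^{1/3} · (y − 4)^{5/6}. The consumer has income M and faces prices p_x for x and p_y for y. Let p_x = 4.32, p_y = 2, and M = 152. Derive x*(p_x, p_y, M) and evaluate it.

x* = 20.2381

This is Cobb-Douglas in (x−15, y−4): tangency gives 1/3·p_y·(y−4) = 5/6·p_x·(x−15).
Substituting into the budget: x* = 15 + 2/7·(M − 15·p_x − 4·p_y)/p_x, and y* = 4 + 5/7·(…)/p_y.
Discretionary income = 152 − 15·4.32 − 4·2 = 79.2; x* = 15 + 2/7·79.2/4.32 = 20.2381.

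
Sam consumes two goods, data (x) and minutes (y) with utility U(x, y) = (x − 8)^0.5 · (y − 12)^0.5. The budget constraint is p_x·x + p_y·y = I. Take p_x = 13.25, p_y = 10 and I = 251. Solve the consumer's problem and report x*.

x* = 8.9434

Let x' = x−8, y' = y−12. MRS = y'/x' = p_x/p_y.
After buying the subsistence bundle (8, 12), a share 0.5 of the remaining income goes to x: x* = 8 + 0.5·(I − 8p_x − 12p_y)/p_x.
Discretionary income = 251 − 8·13.25 − 12·10 = 25; x* = 8 + 0.5·25/13.25 = 8.9434.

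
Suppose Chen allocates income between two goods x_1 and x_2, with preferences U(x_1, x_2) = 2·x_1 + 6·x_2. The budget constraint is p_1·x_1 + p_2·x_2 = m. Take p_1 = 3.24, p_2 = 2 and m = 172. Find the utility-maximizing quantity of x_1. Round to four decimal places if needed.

x_1* = 0

Perfect substitutes: compare marginal utility per dollar. 2/p_1 vs 6/p_2 → 0.6173 vs 3.
x_2 gives more utility per dollar, so spend all income on x_2: x_2* = m/p_2, x_1* = 0.
Numerically: x_1* = 0, x_2* = 86.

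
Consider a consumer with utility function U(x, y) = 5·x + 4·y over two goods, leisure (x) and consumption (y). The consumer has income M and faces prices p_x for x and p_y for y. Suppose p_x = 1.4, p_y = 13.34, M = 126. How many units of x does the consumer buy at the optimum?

x* = 90

x gives more utility per dollar, so spend all income on x: x* = M/p_x, y* = 0.
Numerically: x* = 90, y* = 0.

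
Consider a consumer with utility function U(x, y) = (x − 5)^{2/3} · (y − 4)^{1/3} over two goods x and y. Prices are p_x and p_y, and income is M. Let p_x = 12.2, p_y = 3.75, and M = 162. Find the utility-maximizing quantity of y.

y* = 11.6444

Substituting into the budget: x* = 5 + 2/3·(M − 5·p_x − 4·p_y)/p_x, and y* = 4 + 1/3·(…)/p_y.
Discretionary income = 162 − 5·12.2 − 4·3.75 = 86; y* = 4 + 1/3·86/3.75 = 11.6444.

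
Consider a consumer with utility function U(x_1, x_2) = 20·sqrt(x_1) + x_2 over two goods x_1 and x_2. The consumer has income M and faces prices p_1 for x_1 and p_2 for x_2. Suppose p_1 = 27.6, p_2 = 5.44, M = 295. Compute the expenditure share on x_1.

share on x_1 = 0.3635

MU_x_1 = 10/√x_1, MU_x_2 = 1. Tangency: 10/√x_1 = p_1/p_2.
Solve: √x_1 = 10·p_2/p_1, so x_1*(p_1,p_2) = (10·p_2/p_1)², and x_2* = (M − p_1·x_1*)/p_2.
Plugging in: x_1* = (10·5.44/27.6)² = 3.8849, x_2* = 34.5178.
Expenditure on x_1: 27.6·3.8849 = 107.2232; share = 0.3635.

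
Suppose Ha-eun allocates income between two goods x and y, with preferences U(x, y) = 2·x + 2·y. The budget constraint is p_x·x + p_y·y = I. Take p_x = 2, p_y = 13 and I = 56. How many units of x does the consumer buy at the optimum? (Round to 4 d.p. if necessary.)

x gives more utility per dollar, so spend all income on x: x* = I/p_x, y* = 0.
Numerically: x* = 28, y* = 0.

x* = 28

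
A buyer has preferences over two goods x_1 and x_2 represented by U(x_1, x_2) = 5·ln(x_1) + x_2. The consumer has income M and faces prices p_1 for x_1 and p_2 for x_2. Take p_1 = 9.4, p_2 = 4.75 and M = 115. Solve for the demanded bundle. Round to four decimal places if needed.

Set MRS = p_1/p_2: (5/x_1)/1 = p_1/p_2.
So x_1*(p_1,p_2) = 5·p_2/p_1, independent of income; and x_2* = (M − 5·p_2)/p_2.
At the given prices: x_1* = 5·4.75/9.4 = 2.5266, and x_2* = 19.2105.

x_1* = 2.5266, x_2* = 19.2105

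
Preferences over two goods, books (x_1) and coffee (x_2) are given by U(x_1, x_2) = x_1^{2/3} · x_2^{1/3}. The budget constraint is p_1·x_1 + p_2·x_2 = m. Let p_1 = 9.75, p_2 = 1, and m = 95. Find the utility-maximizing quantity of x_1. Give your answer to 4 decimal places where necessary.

x_1* = 6.4957

Tangency: MRS = 2·x_2/x_1 = p_1/p_2.
So 2/3·p_2·x_2 = 1/3·p_1·x_1; combined with the budget, a share 2/3 of income goes to x_1.
Demand: x_1*(p_1,p_2,m) = 2/3·m/p_1 and x_2* = 1/3·m/p_2.
At p_1=9.75, p_2=1, m=95: x_1* = 2/3·95/9.75 = 6.4957.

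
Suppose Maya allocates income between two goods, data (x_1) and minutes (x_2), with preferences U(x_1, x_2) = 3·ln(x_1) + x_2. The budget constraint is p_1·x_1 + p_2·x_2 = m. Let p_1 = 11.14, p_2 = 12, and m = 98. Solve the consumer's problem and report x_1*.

x_1* = 3.2316

Set MRS = p_1/p_2: (3/x_1)/1 = p_1/p_2.
So x_1*(p_1,p_2) = 3·p_2/p_1, independent of income; and x_2* = (m − 3·p_2)/p_2.
At the given prices: x_1* = 3·12/11.14 = 3.2316.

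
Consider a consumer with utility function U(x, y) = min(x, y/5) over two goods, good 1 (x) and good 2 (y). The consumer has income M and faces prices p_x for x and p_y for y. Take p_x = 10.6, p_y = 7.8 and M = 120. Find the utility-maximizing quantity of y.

Leontief preferences: the optimum is at the kink where x/1 = y/5, i.e. y = 5·x.
Budget: p_x·x + p_y·5·x = M, so (p_x + 5·p_y)·x = M.
Demand: x*(p_x,p_y,M) = M/(p_x + 5·p_y), y* = 5·M/(p_x + 5·p_y).
Here 10.6 + 5·7.8 = 49.6, giving y* = 12.0968.

y* = 12.0968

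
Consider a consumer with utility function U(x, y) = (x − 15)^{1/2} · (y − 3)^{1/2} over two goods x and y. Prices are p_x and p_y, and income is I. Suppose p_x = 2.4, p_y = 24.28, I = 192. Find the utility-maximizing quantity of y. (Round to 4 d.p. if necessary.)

This is Cobb-Douglas in (x−15, y−3): tangency gives 0.5·p_y·(y−3) = 0.5·p_x·(x−15).
Substituting into the budget: x* = 15 + 0.5·(I − 15·p_x − 3·p_y)/p_x, and y* = 3 + 0.5·(…)/p_y.
Discretionary income = 192 − 15·2.4 − 3·24.28 = 83.16; y* = 3 + 0.5·83.16/24.28 = 4.7125.

y* = 4.7125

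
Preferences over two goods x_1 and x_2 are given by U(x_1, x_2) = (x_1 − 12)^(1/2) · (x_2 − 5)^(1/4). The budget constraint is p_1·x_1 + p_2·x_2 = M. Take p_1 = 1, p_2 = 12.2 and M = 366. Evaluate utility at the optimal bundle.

V = 23.509

MRS = 2·(x_2−5)/(x_1−12). Tangency with p_1/p_2 gives x_2−5 = (1/2)·(p_1/p_2)·(x_1−12).
After buying the subsistence bundle (12, 5), a share 2/3 of the remaining income goes to x_1: x_1* = 12 + 2/3·(M − 12p_1 − 5p_2)/p_1.
Discretionary income = 366 − 12·1 − 5·12.2 = 293; x_1* = 12 + 2/3·293/1 = 207.3333; x_2* = 5 + 1/3·293/12.2 = 13.0055.
Utility at the optimum: U(207.3333, 13.0055) = 23.509.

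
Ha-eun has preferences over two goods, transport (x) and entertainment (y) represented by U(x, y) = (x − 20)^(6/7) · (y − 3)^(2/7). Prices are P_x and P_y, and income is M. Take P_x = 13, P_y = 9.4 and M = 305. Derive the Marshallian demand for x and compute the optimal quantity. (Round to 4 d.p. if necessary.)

This is Cobb-Douglas in (x−20, y−3): tangency gives 6/7·P_y·(y−3) = 2/7·P_x·(x−20).
After buying the subsistence bundle (20, 3), a share 0.75 of the remaining income goes to x: x* = 20 + 0.75·(M − 20P_x − 3P_y)/P_x.
Discretionary income = 305 − 20·13 − 3·9.4 = 16.8; x* = 20 + 0.75·16.8/13 = 20.9692.

x* = 20.9692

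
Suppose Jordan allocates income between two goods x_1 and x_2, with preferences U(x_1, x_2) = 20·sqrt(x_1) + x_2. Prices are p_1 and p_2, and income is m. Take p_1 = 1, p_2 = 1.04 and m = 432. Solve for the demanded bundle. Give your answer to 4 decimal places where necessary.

Set MRS = p_1/p_2: 10·x_1^(−1/2) = p_1/p_2.
Thus x_1* = (10·p_2/p_1)² — independent of m — with the rest of income spent on x_2.
Plugging in: x_1* = (10·1.04/1)² = 108.16, x_2* = 311.3846.

x_1* = 108.16, x_2* = 311.3846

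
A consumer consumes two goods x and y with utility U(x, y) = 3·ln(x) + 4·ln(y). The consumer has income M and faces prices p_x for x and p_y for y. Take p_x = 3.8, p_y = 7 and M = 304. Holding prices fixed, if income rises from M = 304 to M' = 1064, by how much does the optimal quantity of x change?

MU_x/MU_y = (3·y)/(4·x); tangency sets this equal to p_x/p_y.
Rearranging, p_y·y = (4/3)·p_x·x. Substituting into the budget gives p_x·x·(1 + (4/3)) = M.
Demand: x*(p_x,p_y,M) = 3/7·M/p_x and y* = 4/7·M/p_y.
At p_x=3.8, p_y=7, M=304: x* = 3/7·304/3.8 = 34.2857.
At M' = 1064: x* = 120. Change: 120 − 34.2857 = 85.7143.

Δx* = 85.7143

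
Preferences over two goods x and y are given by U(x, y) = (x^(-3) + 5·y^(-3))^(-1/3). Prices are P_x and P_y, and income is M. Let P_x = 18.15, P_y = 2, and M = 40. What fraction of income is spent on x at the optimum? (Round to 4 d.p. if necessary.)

share on x = 0.7776

Numerically y/x = 2.595399, so x* = 40/(18.15 + 2·2.595399) = 1.7137 and y* = 2.595399·1.7137 = 4.4478.
Expenditure on x: 18.15·1.7137 = 31.1043; share = 0.7776.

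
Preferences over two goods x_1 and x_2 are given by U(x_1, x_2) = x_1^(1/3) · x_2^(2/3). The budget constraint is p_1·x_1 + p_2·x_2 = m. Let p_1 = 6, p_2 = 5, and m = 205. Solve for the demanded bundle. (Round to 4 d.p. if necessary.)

x_1* = 11.3889, x_2* = 27.3333

MU_x_1/MU_x_2 = (1/3·x_2)/(2/3·x_1); tangency sets this equal to p_1/p_2.
Rearranging, p_2·x_2 = 2·p_1·x_1. Substituting into the budget gives p_1·x_1·(1 + 2) = m.
Demand: x_1*(p_1,p_2,m) = 1/3·m/p_1 and x_2* = 2/3·m/p_2.
At p_1=6, p_2=5, m=205: x_1* = 1/3·205/6 = 11.3889, x_2* = 27.3333.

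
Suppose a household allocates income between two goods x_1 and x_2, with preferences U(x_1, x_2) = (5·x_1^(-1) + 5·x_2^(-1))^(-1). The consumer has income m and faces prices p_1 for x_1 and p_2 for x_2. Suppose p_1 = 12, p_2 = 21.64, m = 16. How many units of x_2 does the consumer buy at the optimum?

MU_x_1 ∝ 5·x_1^(-2), MU_x_2 ∝ 5·x_2^(-2), so MRS = (x_2/x_1)^(2) = p_1/p_2.
Solve for the ratio: x_2/x_1 = [p_1/p_2]^(0.5).
With the ratio pinned down, the budget gives x_1* = m/(p_1 + p_2·(x_2/x_1)) and x_2* = (x_2/x_1)·x_1*.
Numerically x_2/x_1 = 0.744667, so x_1* = 16/(12 + 21.64·0.744667) = 0.5691 and x_2* = 0.744667·0.5691 = 0.4238.

x_2* = 0.4238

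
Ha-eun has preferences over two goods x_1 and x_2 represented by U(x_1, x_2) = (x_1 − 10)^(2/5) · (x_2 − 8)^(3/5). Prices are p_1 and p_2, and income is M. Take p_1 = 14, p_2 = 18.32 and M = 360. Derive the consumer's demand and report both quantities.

x_1* = 12.0983, x_2* = 10.4052

This is Cobb-Douglas in (x_1−10, x_2−8): tangency gives 0.4·p_2·(x_2−8) = 0.6·p_1·(x_1−10).
After buying the subsistence bundle (10, 8), a share 0.4 of the remaining income goes to x_1: x_1* = 10 + 0.4·(M − 10p_1 − 8p_2)/p_1.
Discretionary income = 360 − 10·14 − 8·18.32 = 73.44; x_1* = 10 + 0.4·73.44/14 = 12.0983; x_2* = 8 + 0.6·73.44/18.32 = 10.4052.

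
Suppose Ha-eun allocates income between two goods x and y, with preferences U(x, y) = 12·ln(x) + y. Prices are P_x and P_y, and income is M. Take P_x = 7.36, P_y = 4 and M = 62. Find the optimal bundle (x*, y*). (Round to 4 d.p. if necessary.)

x* = 6.5217, y* = 3.5

Set MRS = P_x/P_y: (12/x)/1 = P_x/P_y.
So x*(P_x,P_y) = 12·P_y/P_x, independent of income; and y* = (M − 12·P_y)/P_y.
At the given prices: x* = 12·4/7.36 = 6.5217, and y* = 3.5.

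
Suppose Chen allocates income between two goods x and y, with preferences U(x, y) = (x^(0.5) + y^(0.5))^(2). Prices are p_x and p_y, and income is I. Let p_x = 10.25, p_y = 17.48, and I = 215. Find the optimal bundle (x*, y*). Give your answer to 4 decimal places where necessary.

x* = 13.2223, y* = 4.5464

With the ratio pinned down, the budget gives x* = I/(p_x + p_y·(y/x)) and y* = (y/x)·x*.
Numerically y/x = 0.343847, so x* = 215/(10.25 + 17.48·0.343847) = 13.2223 and y* = 0.343847·13.2223 = 4.5464.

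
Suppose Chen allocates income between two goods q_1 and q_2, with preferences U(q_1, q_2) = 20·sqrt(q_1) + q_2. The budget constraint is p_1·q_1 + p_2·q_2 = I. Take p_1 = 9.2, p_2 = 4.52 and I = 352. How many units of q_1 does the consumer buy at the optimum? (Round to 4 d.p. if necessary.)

q_1* = 24.138

Set MRS = p_1/p_2: 10·q_1^(−1/2) = p_1/p_2.
Solve: √q_1 = 10·p_2/p_1, so q_1*(p_1,p_2) = (10·p_2/p_1)², and q_2* = (I − p_1·q_1*)/p_2.
Plugging in: q_1* = (10·4.52/9.2)² = 24.138.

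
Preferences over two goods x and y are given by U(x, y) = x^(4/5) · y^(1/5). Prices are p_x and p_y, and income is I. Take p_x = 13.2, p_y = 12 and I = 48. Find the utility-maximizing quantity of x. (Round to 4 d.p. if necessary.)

x* = 2.9091

Tangency: MRS = 4·y/x = p_x/p_y.
So 0.8·p_y·y = 0.2·p_x·x; combined with the budget, a share 0.8 of income goes to x.
Demand: x*(p_x,p_y,I) = 0.8·I/p_x and y* = 0.2·I/p_y.
At p_x=13.2, p_y=12, I=48: x* = 0.8·48/13.2 = 2.9091.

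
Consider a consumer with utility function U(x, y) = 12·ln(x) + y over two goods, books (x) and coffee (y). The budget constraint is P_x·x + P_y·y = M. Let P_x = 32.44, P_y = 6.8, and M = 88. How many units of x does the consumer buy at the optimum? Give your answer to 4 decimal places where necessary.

x* = 2.5154

MU_x = 12/x, MU_y = 1. Tangency: 12/x = P_x/P_y.
So x*(P_x,P_y) = 12·P_y/P_x, independent of income; and y* = (M − 12·P_y)/P_y.
At the given prices: x* = 12·6.8/32.44 = 2.5154.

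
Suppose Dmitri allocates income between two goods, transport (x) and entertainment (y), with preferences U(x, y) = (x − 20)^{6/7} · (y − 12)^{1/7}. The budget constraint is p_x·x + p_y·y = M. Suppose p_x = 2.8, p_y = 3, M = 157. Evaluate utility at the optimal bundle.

MRS = 6·(y−12)/(x−20). Tangency with p_x/p_y gives y−12 = (1/6)·(p_x/p_y)·(x−20).
After buying the subsistence bundle (20, 12), a share 6/7 of the remaining income goes to x: x* = 20 + 6/7·(M − 20p_x − 12p_y)/p_x.
Discretionary income = 157 − 20·2.8 − 12·3 = 65; x* = 20 + 6/7·65/2.8 = 39.898; y* = 12 + 1/7·65/3 = 15.0952.
Utility at the optimum: U(39.898, 15.0952) = 15.2533.

V = 15.2533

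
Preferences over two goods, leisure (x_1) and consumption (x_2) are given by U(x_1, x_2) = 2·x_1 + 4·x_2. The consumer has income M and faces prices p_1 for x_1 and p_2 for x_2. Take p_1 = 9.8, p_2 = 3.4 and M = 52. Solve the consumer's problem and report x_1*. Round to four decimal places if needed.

Linear utility — the consumer picks whichever good has higher MU/price: 2/9.8 = 0.2041 vs 4/3.4 = 1.1765.
x_2 gives more utility per dollar, so spend all income on x_2: x_2* = M/p_2, x_1* = 0.
Numerically: x_1* = 0, x_2* = 15.2941.

x_1* = 0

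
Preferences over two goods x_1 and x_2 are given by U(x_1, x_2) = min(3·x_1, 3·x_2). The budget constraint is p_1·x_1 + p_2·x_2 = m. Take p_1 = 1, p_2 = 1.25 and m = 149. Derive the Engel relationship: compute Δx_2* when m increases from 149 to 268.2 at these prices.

Δx_2* = 52.9778

Demand: x_1*(p_1,p_2,m) = 3·m/(3·p_1 + 3·p_2), x_2* = 3·m/(3·p_1 + 3·p_2).
Here 3·1 + 3·1.25 = 6.75, giving x_2* = 66.2222.
At m' = 268.2: x_2* = 119.2. Change: 119.2 − 66.2222 = 52.9778.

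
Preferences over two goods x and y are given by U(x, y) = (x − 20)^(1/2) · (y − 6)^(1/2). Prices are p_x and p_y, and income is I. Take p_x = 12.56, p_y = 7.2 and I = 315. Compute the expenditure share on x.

Let x' = x−20, y' = y−6. MRS = y'/x' = p_x/p_y.
After buying the subsistence bundle (20, 6), a share 0.5 of the remaining income goes to x: x* = 20 + 0.5·(I − 20p_x − 6p_y)/p_x.
Discretionary income = 315 − 20·12.56 − 6·7.2 = 20.6; x* = 20 + 0.5·20.6/12.56 = 20.8201; y* = 6 + 0.5·20.6/7.2 = 7.4306.
Expenditure on x: 12.56·20.8201 = 261.5; share = 0.8302.

share on x = 0.8302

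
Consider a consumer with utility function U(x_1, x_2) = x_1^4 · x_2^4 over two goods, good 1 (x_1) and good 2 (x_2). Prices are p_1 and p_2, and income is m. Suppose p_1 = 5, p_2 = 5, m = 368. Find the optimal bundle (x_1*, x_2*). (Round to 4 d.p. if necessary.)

x_1* = 36.8, x_2* = 36.8

The MRS is x_2/x_1. Set MRS = p_1/p_2.
So 4·p_2·x_2 = 4·p_1·x_1; combined with the budget, a share 0.5 of income goes to x_1.
Demand: x_1*(p_1,p_2,m) = 0.5·m/p_1 and x_2* = 0.5·m/p_2.
At p_1=5, p_2=5, m=368: x_1* = 0.5·368/5 = 36.8, x_2* = 36.8.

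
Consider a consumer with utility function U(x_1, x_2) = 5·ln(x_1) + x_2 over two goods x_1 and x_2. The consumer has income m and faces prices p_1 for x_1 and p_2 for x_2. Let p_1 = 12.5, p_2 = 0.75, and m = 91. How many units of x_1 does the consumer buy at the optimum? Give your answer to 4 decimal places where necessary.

x_1* = 0.3

MU_x_1 = 5/x_1, MU_x_2 = 1. Tangency: 5/x_1 = p_1/p_2.
So x_1*(p_1,p_2) = 5·p_2/p_1, independent of income; and x_2* = (m − 5·p_2)/p_2.
At the given prices: x_1* = 5·0.75/12.5 = 0.3.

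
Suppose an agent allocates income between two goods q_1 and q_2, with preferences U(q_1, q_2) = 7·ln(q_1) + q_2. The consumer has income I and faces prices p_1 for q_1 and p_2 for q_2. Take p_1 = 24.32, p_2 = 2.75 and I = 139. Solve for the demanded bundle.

At the given prices: q_1* = 7·2.75/24.32 = 0.7915, and q_2* = 43.5455.

q_1* = 0.7915, q_2* = 43.5455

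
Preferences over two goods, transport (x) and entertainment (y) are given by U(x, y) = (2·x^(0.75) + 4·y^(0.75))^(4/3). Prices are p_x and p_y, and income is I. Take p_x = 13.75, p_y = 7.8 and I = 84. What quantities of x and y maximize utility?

From the CES first-order condition, (1/2)·(y/x)^(0.25) = p_x/p_y.
Hence y/x = (2·p_x/p_y)^(1/(0.25)), i.e. raised to the 4 power.
Substitute y = (y/x)·x into the budget: x* = I/(p_x + p_y·(y/x)).
Numerically y/x = 154.508496, so x* = 84/(13.75 + 7.8·154.508496) = 0.0689 and y* = 154.508496·0.0689 = 10.6477.

x* = 0.0689, y* = 10.6477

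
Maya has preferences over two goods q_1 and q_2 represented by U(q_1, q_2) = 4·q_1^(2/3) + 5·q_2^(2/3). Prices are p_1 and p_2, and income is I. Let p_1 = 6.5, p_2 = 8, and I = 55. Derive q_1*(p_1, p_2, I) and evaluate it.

From the CES first-order condition, (4/5)·(q_2/q_1)^(1/3) = p_1/p_2.
Solve for the ratio: q_2/q_1 = [(5/4)·p_1/p_2]^(3).
Substitute q_2 = (q_2/q_1)·q_1 into the budget: q_1* = I/(p_1 + p_2·(q_2/q_1)).
Numerically q_2/q_1 = 1.047611, so q_1* = 55/(6.5 + 8·1.047611) = 3.696.

q_1* = 3.696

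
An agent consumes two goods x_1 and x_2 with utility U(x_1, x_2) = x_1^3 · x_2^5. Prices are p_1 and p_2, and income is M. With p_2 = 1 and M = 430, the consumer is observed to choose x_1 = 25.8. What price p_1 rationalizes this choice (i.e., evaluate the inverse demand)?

The MRS is (3/5)·x_2/x_1. Set MRS = p_1/p_2.
So 3·p_2·x_2 = 5·p_1·x_1; combined with the budget, a share 0.375 of income goes to x_1.
Demand: x_1*(p_1,p_2,M) = 0.375·M/p_1 and x_2* = 0.625·M/p_2.
Set x_1* = 25.8 in the demand function and solve for p_1: p_1 = 6.25.

p_1 = 6.25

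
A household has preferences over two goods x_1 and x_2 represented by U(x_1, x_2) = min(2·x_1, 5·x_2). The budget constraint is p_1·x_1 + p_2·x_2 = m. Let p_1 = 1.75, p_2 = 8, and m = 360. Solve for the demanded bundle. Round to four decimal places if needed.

With perfect complements, no substitution: consume in ratio x_1:x_2 = 5:2.
Budget: p_1·x_1 + p_2·(2/5)·x_1 = m, so (5·p_1 + 2·p_2)·x_1 = 5·m.
Demand: x_1*(p_1,p_2,m) = 5·m/(5·p_1 + 2·p_2), x_2* = 2·m/(5·p_1 + 2·p_2).
Here 5·1.75 + 2·8 = 24.75, giving x_1* = 72.7273 and x_2* = 29.0909.

x_1* = 72.7273, x_2* = 29.0909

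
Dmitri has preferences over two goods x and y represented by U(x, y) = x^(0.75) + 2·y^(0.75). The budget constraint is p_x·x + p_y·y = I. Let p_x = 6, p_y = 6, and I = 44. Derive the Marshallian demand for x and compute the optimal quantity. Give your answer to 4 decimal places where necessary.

MRS = MU_x/MU_y = (1/2)·(y/x)^(0.25). Set equal to p_x/p_y.
Solve for the ratio: y/x = [2·p_x/p_y]^(4).
With the ratio pinned down, the budget gives x* = I/(p_x + p_y·(y/x)) and y* = (y/x)·x*.
Numerically y/x = 16, so x* = 44/(6 + 6·16) = 0.4314.

x* = 0.4314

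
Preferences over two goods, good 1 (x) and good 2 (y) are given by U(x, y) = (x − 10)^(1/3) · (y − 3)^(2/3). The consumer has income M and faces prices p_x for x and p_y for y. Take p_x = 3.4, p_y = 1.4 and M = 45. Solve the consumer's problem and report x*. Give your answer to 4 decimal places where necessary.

x* = 10.6667

Discretionary income = 45 − 10·3.4 − 3·1.4 = 6.8; x* = 10 + 1/3·6.8/3.4 = 10.6667.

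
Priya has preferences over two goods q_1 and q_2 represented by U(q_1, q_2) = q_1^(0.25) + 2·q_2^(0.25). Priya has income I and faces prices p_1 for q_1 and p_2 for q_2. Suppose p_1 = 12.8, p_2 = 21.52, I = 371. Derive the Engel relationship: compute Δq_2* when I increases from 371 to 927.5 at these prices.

Numerically q_2/q_1 = 1.260463, so q_1* = 371/(12.8 + 21.52·1.260463) = 9.2924 and q_2* = 1.260463·9.2924 = 11.7127.
At I' = 927.5: q_2* = 29.2818. Change: 29.2818 − 11.7127 = 17.5691.

Δq_2* = 17.5691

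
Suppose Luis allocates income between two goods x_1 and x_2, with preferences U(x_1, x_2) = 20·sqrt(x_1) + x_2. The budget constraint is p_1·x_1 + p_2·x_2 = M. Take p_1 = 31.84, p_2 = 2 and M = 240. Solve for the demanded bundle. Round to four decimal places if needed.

x_1* = 0.3946, x_2* = 113.7186

MU_x_1 = 10/√x_1, MU_x_2 = 1. Tangency: 10/√x_1 = p_1/p_2.
Solve: √x_1 = 10·p_2/p_1, so x_1*(p_1,p_2) = (10·p_2/p_1)², and x_2* = (M − p_1·x_1*)/p_2.
Plugging in: x_1* = (10·2/31.84)² = 0.3946, x_2* = 113.7186.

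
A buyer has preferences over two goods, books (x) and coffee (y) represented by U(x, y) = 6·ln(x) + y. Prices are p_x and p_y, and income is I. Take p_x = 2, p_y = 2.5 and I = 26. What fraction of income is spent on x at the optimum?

share on x = 0.5769

Set MRS = p_x/p_y: (6/x)/1 = p_x/p_y.
So x*(p_x,p_y) = 6·p_y/p_x, independent of income; and y* = (I − 6·p_y)/p_y.
At the given prices: x* = 6·2.5/2 = 7.5, and y* = 4.4.
Expenditure on x: 2·7.5 = 15; share = 0.5769.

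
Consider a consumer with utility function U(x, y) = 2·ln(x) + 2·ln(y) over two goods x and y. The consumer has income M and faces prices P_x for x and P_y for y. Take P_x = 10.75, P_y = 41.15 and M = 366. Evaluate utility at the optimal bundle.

V = 8.6537

The MRS is y/x. Set MRS = P_x/P_y.
So 2·P_y·y = 2·P_x·x; combined with the budget, a share 0.5 of income goes to x.
Demand: x*(P_x,P_y,M) = 0.5·M/P_x and y* = 0.5·M/P_y.
At P_x=10.75, P_y=41.15, M=366: x* = 0.5·366/10.75 = 17.0233, y* = 4.4471.
Utility at the optimum: U(17.0233, 4.4471) = 8.6537.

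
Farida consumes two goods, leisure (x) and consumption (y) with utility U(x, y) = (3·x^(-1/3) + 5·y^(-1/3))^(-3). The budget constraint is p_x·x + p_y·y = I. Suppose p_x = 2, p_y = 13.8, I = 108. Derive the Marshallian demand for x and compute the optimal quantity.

x* = 15.9887

From the CES first-order condition, (3/5)·(y/x)^(4/3) = p_x/p_y.
Hence y/x = ((5/3)·p_x/p_y)^(1/(4/3)), i.e. raised to the 0.75 power.
Substitute y = (y/x)·x into the budget: x* = I/(p_x + p_y·(y/x)).
Numerically y/x = 0.344548, so x* = 108/(2 + 13.8·0.344548) = 15.9887.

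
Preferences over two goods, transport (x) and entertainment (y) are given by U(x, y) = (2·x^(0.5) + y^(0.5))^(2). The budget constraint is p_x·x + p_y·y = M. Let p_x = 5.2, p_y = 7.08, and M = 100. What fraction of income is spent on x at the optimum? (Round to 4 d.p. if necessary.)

share on x = 0.8449

With the ratio pinned down, the budget gives x* = M/(p_x + p_y·(y/x)) and y* = (y/x)·x*.
Numerically y/x = 0.134859, so x* = 100/(5.2 + 7.08·0.134859) = 16.2475 and y* = 0.134859·16.2475 = 2.1911.
Expenditure on x: 5.2·16.2475 = 84.4869; share = 0.8449.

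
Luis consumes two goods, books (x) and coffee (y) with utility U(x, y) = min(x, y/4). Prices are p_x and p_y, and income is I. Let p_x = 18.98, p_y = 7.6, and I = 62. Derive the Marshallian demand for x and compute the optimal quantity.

Leontief preferences: the optimum is at the kink where x/1 = y/4, i.e. y = 4·x.
Budget: p_x·x + p_y·4·x = I, so (p_x + 4·p_y)·x = I.
Demand: x*(p_x,p_y,I) = I/(p_x + 4·p_y), y* = 4·I/(p_x + 4·p_y).
Here 18.98 + 4·7.6 = 49.38, giving x* = 1.2556.

x* = 1.2556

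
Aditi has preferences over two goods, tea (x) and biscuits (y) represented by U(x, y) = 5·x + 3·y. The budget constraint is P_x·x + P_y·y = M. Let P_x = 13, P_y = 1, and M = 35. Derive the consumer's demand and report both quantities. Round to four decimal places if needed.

x* = 0, y* = 35

Perfect substitutes: compare marginal utility per dollar. 5/P_x vs 3/P_y → 0.3846 vs 3.
y gives more utility per dollar, so spend all income on y: y* = M/P_y, x* = 0.
Numerically: x* = 0, y* = 35.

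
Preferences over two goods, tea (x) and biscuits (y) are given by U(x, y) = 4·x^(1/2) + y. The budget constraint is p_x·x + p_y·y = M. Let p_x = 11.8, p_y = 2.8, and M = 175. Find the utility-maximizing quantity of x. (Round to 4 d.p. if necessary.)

Set MRS = p_x/p_y: 2·x^(−1/2) = p_x/p_y.
Thus x* = (2·p_y/p_x)² — independent of M — with the rest of income spent on y.
Plugging in: x* = (2·2.8/11.8)² = 0.2252.

x* = 0.2252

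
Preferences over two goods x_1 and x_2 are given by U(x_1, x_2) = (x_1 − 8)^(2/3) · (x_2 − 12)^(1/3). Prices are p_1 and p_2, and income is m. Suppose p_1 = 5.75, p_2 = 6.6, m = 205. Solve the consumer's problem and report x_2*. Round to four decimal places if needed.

x_2* = 16.0303

Let x_1' = x_1−8, x_2' = x_2−12. MRS = 2·x_2'/x_1' = p_1/p_2.
Substituting into the budget: x_1* = 8 + 2/3·(m − 8·p_1 − 12·p_2)/p_1, and x_2* = 12 + 1/3·(…)/p_2.
Discretionary income = 205 − 8·5.75 − 12·6.6 = 79.8; x_2* = 12 + 1/3·79.8/6.6 = 16.0303.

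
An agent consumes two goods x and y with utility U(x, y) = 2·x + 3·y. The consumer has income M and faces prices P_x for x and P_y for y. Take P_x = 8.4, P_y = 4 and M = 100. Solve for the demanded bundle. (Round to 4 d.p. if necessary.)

x* = 0, y* = 25

Perfect substitutes: compare marginal utility per dollar. 2/P_x vs 3/P_y → 0.2381 vs 0.75.
y gives more utility per dollar, so spend all income on y: y* = M/P_y, x* = 0.
Numerically: x* = 0, y* = 25.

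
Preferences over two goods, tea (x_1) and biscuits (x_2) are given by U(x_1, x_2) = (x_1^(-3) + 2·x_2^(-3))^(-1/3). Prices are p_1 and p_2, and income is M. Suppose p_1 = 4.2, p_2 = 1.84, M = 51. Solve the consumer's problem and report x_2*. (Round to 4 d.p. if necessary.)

x_2* = 10.8204

MRS = MU_x_1/MU_x_2 = (1/2)·(x_2/x_1)^(4). Set equal to p_1/p_2.
Solve for the ratio: x_2/x_1 = [2·p_1/p_2]^(0.25).
With the ratio pinned down, the budget gives x_1* = M/(p_1 + p_2·(x_2/x_1)) and x_2* = (x_2/x_1)·x_1*.
Numerically x_2/x_1 = 1.461724, so x_1* = 51/(4.2 + 1.84·1.461724) = 7.4025 and x_2* = 1.461724·7.4025 = 10.8204.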